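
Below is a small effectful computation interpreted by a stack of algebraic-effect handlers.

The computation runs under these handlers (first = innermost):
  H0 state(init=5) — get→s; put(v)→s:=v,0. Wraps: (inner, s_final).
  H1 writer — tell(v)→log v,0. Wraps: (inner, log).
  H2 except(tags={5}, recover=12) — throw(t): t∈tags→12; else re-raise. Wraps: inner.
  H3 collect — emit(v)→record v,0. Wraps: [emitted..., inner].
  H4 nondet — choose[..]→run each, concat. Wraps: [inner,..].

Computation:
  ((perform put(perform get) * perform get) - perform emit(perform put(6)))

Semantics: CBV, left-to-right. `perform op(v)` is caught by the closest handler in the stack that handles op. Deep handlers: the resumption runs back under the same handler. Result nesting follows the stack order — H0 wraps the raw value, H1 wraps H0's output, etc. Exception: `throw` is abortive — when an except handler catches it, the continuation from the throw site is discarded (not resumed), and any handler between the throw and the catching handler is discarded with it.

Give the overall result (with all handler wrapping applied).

Answer: [[0, ((0, 6), ())]]

Working:
get @ H0 ⇒ 5
put(5) @ H0 ⇒ s:=5
get @ H0 ⇒ 5
put(6) @ H0 ⇒ s:=6
emit(0) @ H3 ⇒ out+=0
H0 returns (0, 6)
H1 returns ((0, 6), ())
H2 returns ((0, 6), ())
H3 returns [0, ((0, 6), ())]
H4 returns [[0, ((0, 6), ())]]
= [[0, ((0, 6), ())]]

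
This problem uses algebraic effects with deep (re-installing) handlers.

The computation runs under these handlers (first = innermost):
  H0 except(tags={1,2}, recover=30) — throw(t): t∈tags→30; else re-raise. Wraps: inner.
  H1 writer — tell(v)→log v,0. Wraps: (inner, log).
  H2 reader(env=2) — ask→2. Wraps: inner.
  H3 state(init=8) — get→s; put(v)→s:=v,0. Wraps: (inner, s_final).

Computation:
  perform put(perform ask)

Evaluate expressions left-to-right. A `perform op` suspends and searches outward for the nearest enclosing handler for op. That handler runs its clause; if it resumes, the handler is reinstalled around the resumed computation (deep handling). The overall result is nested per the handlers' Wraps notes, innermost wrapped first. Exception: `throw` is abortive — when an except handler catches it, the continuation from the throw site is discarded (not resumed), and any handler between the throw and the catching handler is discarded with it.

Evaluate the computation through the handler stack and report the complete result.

Answer: ((0, ()), 2)

Step-by-step:
ask @ H2 ⇒ 2
put(2) @ H3 ⇒ s:=2
H0 returns 0
H1 returns (0, ())
H2 returns (0, ())
H3 returns ((0, ()), 2)
= ((0, ()), 2)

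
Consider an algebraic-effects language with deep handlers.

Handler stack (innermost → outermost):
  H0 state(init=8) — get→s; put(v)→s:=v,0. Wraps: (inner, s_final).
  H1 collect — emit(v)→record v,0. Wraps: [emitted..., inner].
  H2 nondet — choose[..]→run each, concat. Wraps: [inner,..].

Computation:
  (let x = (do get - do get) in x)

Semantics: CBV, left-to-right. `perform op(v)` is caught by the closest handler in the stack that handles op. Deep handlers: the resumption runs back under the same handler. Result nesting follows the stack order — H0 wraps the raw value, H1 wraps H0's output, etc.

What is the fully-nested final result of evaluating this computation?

Step-by-step:
get @ H0 ⇒ 8
get @ H0 ⇒ 8
H0 returns (0, 8)
H1 returns [(0, 8)]
H2 returns [[(0, 8)]]
= [[(0, 8)]]

Answer: [[(0, 8)]]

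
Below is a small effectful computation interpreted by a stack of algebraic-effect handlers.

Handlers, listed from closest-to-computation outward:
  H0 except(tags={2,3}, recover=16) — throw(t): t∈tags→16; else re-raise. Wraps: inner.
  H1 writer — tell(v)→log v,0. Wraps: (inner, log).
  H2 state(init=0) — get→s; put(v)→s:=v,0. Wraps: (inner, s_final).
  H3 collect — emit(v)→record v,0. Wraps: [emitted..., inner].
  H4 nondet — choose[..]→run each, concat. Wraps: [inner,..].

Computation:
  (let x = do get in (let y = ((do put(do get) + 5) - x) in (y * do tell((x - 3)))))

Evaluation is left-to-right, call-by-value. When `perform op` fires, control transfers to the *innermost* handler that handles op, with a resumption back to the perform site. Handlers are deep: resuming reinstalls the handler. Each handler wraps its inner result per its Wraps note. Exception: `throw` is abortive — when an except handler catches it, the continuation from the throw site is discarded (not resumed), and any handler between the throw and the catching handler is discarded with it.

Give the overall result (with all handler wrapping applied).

Evaluation trace:
get @ H2 ⇒ 0
get @ H2 ⇒ 0
put(0) @ H2 ⇒ s:=0
tell(-3) @ H1 ⇒ log+=-3
H0 returns 0
H1 returns (0, (-3))
H2 returns ((0, (-3)), 0)
H3 returns [((0, (-3)), 0)]
H4 returns [[((0, (-3)), 0)]]
= [[((0, (-3)), 0)]]

Answer: [[((0, (-3)), 0)]]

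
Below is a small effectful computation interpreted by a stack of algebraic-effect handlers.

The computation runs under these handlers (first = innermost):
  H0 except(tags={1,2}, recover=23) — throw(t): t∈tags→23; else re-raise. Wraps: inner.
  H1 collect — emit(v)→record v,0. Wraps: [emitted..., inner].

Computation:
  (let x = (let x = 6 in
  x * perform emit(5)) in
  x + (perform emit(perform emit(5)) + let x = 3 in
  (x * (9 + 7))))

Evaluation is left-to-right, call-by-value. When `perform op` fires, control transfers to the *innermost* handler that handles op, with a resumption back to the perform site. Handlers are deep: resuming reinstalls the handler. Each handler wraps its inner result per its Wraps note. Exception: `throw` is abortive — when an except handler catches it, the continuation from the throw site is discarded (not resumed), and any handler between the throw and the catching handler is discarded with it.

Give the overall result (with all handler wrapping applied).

Answer: [5, 5, 0, 48]

Evaluation trace:
emit(5) @ H1 ⇒ out+=5
emit(5) @ H1 ⇒ out+=5
emit(0) @ H1 ⇒ out+=0
H0 returns 48
H1 returns [5, 5, 0, 48]
= [5, 5, 0, 48]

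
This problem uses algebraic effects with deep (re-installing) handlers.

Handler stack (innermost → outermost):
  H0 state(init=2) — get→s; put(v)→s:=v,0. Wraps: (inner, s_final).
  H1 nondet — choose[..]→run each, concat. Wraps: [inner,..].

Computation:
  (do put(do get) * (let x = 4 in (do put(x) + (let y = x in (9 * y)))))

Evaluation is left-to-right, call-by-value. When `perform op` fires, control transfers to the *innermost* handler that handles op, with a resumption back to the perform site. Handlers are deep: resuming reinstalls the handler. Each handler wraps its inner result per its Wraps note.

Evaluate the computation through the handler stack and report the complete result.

Working:
get @ H0 ⇒ 2
put(2) @ H0 ⇒ s:=2
put(4) @ H0 ⇒ s:=4
H0 returns (0, 4)
H1 returns [(0, 4)]
= [(0, 4)]

Answer: [(0, 4)]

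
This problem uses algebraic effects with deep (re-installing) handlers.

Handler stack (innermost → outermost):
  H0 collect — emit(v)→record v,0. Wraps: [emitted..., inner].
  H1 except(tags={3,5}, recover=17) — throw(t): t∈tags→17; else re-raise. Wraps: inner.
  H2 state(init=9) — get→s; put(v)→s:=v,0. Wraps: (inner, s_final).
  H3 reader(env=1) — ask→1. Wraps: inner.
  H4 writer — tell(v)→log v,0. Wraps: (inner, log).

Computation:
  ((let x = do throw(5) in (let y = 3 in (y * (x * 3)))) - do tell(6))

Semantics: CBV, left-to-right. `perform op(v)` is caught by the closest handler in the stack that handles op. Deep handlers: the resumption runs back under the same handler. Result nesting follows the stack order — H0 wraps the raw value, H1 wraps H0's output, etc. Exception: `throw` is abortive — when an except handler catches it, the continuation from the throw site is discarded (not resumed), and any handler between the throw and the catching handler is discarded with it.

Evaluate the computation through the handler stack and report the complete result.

Answer: ((17, 9), ())

Step-by-step:
throw(5) @ H1 caught ⇒ 17
H2 returns (17, 9)
H3 returns (17, 9)
H4 returns ((17, 9), ())
= ((17, 9), ())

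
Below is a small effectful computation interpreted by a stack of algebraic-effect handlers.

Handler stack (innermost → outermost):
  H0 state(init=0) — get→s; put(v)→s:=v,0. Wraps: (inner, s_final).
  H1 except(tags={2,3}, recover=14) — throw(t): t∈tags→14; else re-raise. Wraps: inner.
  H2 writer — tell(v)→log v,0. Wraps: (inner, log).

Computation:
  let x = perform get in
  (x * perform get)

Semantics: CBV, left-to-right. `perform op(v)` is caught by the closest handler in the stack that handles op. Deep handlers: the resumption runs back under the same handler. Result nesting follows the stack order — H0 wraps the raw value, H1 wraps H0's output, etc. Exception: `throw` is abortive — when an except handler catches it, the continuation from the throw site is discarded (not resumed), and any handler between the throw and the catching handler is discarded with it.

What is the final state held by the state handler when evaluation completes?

Evaluation trace:
get @ H0 ⇒ 0
get @ H0 ⇒ 0
H0 returns (0, 0)
H1 returns (0, 0)
H2 returns ((0, 0), ())
= ((0, 0), ())

Answer: 0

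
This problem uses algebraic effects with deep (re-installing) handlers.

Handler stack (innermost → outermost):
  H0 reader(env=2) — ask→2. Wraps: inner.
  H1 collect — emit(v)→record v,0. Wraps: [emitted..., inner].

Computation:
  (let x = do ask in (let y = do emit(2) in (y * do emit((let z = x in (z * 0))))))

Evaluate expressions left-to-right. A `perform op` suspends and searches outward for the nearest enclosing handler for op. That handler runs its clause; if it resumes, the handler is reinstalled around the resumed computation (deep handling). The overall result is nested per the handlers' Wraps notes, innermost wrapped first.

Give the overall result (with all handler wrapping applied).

Answer: [2, 0, 0]

Evaluation trace:
ask @ H0 ⇒ 2
emit(2) @ H1 ⇒ out+=2
emit(0) @ H1 ⇒ out+=0
H0 returns 0
H1 returns [2, 0, 0]
= [2, 0, 0]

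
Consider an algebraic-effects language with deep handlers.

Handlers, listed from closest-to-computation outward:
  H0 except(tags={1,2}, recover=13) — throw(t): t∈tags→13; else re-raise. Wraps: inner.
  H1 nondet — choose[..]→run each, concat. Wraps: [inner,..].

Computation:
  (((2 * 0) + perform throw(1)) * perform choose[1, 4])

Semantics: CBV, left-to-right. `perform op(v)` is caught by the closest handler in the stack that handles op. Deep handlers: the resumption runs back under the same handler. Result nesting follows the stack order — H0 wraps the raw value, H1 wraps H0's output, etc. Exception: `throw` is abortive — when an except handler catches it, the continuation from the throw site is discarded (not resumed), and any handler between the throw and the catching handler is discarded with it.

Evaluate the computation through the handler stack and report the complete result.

Step-by-step:
throw(1) @ H0 caught ⇒ 13
H1 returns [13]
= [13]

Answer: [13]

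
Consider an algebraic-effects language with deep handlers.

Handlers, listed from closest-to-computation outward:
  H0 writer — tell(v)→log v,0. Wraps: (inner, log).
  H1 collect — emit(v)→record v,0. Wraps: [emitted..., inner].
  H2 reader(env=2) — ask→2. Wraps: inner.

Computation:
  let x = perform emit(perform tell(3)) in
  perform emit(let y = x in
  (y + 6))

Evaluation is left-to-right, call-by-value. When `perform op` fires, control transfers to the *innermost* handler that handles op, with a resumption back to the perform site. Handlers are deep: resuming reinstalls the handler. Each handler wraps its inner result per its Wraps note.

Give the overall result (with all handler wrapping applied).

Answer: [0, 6, (0, (3))]

Evaluation trace:
tell(3) @ H0 ⇒ log+=3
emit(0) @ H1 ⇒ out+=0
emit(6) @ H1 ⇒ out+=6
H0 returns (0, (3))
H1 returns [0, 6, (0, (3))]
H2 returns [0, 6, (0, (3))]
= [0, 6, (0, (3))]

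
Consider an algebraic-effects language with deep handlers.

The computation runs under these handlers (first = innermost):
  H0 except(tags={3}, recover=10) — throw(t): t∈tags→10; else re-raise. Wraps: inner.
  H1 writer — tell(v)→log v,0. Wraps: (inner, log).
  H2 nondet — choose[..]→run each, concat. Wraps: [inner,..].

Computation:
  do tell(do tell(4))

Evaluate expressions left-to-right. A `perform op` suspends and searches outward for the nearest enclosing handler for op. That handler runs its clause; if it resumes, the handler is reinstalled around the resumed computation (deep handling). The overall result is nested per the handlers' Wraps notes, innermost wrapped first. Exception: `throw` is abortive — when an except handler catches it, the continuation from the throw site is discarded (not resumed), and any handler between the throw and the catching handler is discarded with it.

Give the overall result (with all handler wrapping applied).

Step-by-step:
tell(4) @ H1 ⇒ log+=4
tell(0) @ H1 ⇒ log+=0
H0 returns 0
H1 returns (0, (4, 0))
H2 returns [(0, (4, 0))]
= [(0, (4, 0))]

Answer: [(0, (4, 0))]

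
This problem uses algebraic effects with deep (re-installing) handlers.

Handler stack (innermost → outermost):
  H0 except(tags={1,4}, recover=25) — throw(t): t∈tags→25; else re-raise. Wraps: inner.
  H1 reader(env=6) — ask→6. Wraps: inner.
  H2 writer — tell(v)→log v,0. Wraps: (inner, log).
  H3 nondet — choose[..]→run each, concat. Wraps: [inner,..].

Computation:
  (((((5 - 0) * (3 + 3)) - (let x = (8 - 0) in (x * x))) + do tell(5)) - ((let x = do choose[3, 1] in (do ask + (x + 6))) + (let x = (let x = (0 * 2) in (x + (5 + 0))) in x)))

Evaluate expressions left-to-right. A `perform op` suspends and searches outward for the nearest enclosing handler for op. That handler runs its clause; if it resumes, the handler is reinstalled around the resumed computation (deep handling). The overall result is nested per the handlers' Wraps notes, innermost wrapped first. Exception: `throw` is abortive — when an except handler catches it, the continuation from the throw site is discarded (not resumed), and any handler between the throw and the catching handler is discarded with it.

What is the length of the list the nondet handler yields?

Answer: 2

Step-by-step:
tell(5) @ H2 ⇒ log+=5
choose[3, 1] @ H3
  branch[0] choose=3:
    ask @ H1 ⇒ 6
    H0 returns -54
    H1 returns -54
    H2 returns (-54, (5))
    H3 returns [(-54, (5))]
  branch[1] choose=1:
    ask @ H1 ⇒ 6
    H0 returns -52
    H1 returns -52
    H2 returns (-52, (5))
    H3 returns [(-52, (5))]
= [(-54, (5)), (-52, (5))]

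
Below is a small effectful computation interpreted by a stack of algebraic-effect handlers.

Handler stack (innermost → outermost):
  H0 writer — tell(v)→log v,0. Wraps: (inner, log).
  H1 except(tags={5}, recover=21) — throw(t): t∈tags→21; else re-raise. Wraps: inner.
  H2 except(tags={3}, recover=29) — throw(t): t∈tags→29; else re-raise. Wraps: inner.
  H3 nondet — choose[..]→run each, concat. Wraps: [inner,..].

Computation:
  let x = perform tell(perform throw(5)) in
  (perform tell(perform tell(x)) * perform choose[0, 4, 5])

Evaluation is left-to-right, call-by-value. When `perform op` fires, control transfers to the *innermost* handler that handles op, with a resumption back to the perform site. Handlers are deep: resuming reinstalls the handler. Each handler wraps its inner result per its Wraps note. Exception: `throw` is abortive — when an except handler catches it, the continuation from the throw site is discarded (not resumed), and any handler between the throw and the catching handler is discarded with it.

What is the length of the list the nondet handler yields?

Answer: 1

Step-by-step:
throw(5) @ H1 caught ⇒ 21
H2 returns 21
H3 returns [21]
= [21]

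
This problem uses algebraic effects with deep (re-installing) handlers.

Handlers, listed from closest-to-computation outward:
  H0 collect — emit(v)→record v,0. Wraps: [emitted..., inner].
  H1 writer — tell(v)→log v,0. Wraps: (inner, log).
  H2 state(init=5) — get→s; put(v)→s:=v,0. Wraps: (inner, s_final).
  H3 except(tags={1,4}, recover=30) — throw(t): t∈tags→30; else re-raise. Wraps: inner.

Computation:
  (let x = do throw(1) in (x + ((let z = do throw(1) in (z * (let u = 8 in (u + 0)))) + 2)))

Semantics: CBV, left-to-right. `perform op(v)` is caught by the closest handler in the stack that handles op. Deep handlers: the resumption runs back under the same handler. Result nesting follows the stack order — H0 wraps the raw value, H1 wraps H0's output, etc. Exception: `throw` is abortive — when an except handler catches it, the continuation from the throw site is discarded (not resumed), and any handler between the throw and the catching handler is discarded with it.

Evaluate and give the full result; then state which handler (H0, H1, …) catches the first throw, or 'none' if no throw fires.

Answer: 30 ; first throw caught by: H3

Working:
throw(1) @ H3 caught ⇒ 30
= 30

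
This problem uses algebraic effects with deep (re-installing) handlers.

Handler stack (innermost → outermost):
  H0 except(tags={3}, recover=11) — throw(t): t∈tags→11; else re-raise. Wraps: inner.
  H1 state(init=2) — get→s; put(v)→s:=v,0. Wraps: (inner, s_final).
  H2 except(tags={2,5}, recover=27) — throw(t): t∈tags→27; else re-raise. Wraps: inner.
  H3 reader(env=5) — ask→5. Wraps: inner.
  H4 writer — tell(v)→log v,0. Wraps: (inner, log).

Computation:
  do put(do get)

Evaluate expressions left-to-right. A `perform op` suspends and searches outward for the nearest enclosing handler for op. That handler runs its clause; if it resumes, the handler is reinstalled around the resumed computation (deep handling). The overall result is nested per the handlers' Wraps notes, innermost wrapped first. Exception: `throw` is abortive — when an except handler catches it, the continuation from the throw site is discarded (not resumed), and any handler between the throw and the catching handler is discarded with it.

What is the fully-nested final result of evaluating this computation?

Answer: ((0, 2), ())

Step-by-step:
get @ H1 ⇒ 2
put(2) @ H1 ⇒ s:=2
H0 returns 0
H1 returns (0, 2)
H2 returns (0, 2)
H3 returns (0, 2)
H4 returns ((0, 2), ())
= ((0, 2), ())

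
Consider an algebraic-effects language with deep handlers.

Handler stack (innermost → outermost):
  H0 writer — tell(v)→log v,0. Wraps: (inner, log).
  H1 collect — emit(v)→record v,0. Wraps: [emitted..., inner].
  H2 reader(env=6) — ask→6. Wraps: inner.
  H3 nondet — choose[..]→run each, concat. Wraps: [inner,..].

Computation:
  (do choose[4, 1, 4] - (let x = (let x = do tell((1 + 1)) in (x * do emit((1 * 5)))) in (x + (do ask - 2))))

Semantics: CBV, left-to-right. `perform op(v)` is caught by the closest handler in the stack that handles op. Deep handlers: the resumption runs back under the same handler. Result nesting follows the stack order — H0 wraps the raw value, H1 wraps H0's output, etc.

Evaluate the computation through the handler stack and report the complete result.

Answer: [[5, (0, (2))], [5, (-3, (2))], [5, (0, (2))]]

Evaluation trace:
choose[4, 1, 4] @ H3
  branch[0] choose=4:
    tell(2) @ H0 ⇒ log+=2
    emit(5) @ H1 ⇒ out+=5
    ask @ H2 ⇒ 6
    H0 returns (0, (2))
    H1 returns [5, (0, (2))]
    H2 returns [5, (0, (2))]
    H3 returns [[5, (0, (2))]]
  branch[1] choose=1:
    tell(2) @ H0 ⇒ log+=2
    emit(5) @ H1 ⇒ out+=5
    ask @ H2 ⇒ 6
    H0 returns (-3, (2))
    H1 returns [5, (-3, (2))]
    H2 returns [5, (-3, (2))]
    H3 returns [[5, (-3, (2))]]
  branch[2] choose=4:
    tell(2) @ H0 ⇒ log+=2
    emit(5) @ H1 ⇒ out+=5
    ask @ H2 ⇒ 6
    H0 returns (0, (2))
    H1 returns [5, (0, (2))]
    H2 returns [5, (0, (2))]
    H3 returns [[5, (0, (2))]]
= [[5, (0, (2))], [5, (-3, (2))], [5, (0, (2))]]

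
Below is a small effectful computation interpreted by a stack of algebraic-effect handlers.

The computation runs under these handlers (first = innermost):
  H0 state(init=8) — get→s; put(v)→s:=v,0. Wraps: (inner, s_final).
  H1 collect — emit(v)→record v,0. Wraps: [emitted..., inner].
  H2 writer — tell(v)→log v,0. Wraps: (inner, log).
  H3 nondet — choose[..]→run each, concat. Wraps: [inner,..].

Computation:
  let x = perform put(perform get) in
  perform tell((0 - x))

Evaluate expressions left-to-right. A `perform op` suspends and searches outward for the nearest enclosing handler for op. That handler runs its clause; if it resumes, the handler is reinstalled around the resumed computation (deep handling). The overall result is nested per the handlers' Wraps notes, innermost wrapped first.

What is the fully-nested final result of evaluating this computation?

Answer: [([(0, 8)], (0))]

Step-by-step:
get @ H0 ⇒ 8
put(8) @ H0 ⇒ s:=8
tell(0) @ H2 ⇒ log+=0
H0 returns (0, 8)
H1 returns [(0, 8)]
H2 returns ([(0, 8)], (0))
H3 returns [([(0, 8)], (0))]
= [([(0, 8)], (0))]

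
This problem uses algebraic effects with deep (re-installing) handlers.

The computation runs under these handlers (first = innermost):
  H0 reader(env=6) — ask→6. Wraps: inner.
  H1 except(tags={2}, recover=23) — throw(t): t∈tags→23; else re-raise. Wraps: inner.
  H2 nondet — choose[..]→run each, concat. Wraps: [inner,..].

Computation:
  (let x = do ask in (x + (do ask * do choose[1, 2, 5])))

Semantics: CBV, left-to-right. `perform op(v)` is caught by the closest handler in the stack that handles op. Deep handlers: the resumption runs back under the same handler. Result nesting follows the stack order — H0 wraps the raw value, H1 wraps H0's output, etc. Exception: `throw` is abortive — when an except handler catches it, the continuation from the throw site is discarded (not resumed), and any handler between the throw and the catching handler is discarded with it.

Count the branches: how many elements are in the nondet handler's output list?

Answer: 3

Evaluation trace:
ask @ H0 ⇒ 6
ask @ H0 ⇒ 6
choose[1, 2, 5] @ H2
  branch[0] choose=1:
    H0 returns 12
    H1 returns 12
    H2 returns [12]
  branch[1] choose=2:
    H0 returns 18
    H1 returns 18
    H2 returns [18]
  branch[2] choose=5:
    H0 returns 36
    H1 returns 36
    H2 returns [36]
= [12, 18, 36]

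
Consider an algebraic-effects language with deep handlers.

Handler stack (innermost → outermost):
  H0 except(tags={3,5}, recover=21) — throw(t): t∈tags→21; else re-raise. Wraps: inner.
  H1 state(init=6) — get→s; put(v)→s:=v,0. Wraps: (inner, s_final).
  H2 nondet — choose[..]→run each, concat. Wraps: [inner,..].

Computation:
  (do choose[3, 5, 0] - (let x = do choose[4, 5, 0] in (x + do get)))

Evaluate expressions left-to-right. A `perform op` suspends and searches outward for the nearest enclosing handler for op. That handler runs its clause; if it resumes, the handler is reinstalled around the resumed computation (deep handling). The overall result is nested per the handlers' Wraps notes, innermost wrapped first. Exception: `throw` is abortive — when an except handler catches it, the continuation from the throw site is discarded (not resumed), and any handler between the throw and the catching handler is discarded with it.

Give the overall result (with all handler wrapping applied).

Evaluation trace:
choose[3, 5, 0] @ H2
  branch[0] choose=3:
    choose[4, 5, 0] @ H2
      branch[0] choose=4:
        get @ H1 ⇒ 6
        H0 returns -7
        H1 returns (-7, 6)
        H2 returns [(-7, 6)]
      branch[1] choose=5:
        get @ H1 ⇒ 6
        H0 returns -8
        H1 returns (-8, 6)
        H2 returns [(-8, 6)]
      branch[2] choose=0:
        get @ H1 ⇒ 6
        H0 returns -3
        H1 returns (-3, 6)
        H2 returns [(-3, 6)]
  branch[1] choose=5:
    choose[4, 5, 0] @ H2
      branch[0] choose=4:
        get @ H1 ⇒ 6
        H0 returns -5
        H1 returns (-5, 6)
        H2 returns [(-5, 6)]
      branch[1] choose=5:
        get @ H1 ⇒ 6
        H0 returns -6
        H1 returns (-6, 6)
        H2 returns [(-6, 6)]
      branch[2] choose=0:
        get @ H1 ⇒ 6
        H0 returns -1
        H1 returns (-1, 6)
        H2 returns [(-1, 6)]
  branch[2] choose=0:
    choose[4, 5, 0] @ H2
      branch[0] choose=4:
        get @ H1 ⇒ 6
        H0 returns -10
        H1 returns (-10, 6)
        H2 returns [(-10, 6)]
      branch[1] choose=5:
        get @ H1 ⇒ 6
        H0 returns -11
        H1 returns (-11, 6)
        H2 returns [(-11, 6)]
      branch[2] choose=0:
        get @ H1 ⇒ 6
        H0 returns -6
        H1 returns (-6, 6)
        H2 returns [(-6, 6)]
= [(-7, 6), (-8, 6), (-3, 6), (-5, 6), (-6, 6), (-1, 6), (-10, 6), (-11, 6), (-6, 6)]

Answer: [(-7, 6), (-8, 6), (-3, 6), (-5, 6), (-6, 6), (-1, 6), (-10, 6), (-11, 6), (-6, 6)]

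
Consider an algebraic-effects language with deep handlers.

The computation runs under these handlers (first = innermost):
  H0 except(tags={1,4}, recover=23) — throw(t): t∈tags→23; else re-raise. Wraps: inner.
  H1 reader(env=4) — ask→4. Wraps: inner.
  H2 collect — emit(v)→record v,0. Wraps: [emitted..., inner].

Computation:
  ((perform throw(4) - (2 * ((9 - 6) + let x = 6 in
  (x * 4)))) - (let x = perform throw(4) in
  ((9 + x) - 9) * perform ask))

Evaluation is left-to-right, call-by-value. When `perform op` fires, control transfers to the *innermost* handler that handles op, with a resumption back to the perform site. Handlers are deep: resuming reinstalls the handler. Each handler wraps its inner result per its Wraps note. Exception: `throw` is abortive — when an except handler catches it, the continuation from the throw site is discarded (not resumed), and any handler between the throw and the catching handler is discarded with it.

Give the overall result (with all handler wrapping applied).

Step-by-step:
throw(4) @ H0 caught ⇒ 23
H1 returns 23
H2 returns [23]
= [23]

Answer: [23]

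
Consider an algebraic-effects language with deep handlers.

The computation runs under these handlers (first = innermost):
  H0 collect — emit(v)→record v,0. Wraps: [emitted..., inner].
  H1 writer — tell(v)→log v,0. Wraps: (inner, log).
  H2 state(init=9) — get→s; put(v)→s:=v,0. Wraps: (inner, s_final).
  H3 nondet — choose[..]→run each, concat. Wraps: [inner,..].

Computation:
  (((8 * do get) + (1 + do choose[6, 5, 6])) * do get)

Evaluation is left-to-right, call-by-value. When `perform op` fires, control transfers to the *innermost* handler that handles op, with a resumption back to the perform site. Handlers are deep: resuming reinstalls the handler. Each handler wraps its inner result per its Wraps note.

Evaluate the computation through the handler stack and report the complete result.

Answer: [(([711], ()), 9), (([702], ()), 9), (([711], ()), 9)]

Working:
get @ H2 ⇒ 9
choose[6, 5, 6] @ H3
  branch[0] choose=6:
    get @ H2 ⇒ 9
    H0 returns [711]
    H1 returns ([711], ())
    H2 returns (([711], ()), 9)
    H3 returns [(([711], ()), 9)]
  branch[1] choose=5:
    get @ H2 ⇒ 9
    H0 returns [702]
    H1 returns ([702], ())
    H2 returns (([702], ()), 9)
    H3 returns [(([702], ()), 9)]
  branch[2] choose=6:
    get @ H2 ⇒ 9
    H0 returns [711]
    H1 returns ([711], ())
    H2 returns (([711], ()), 9)
    H3 returns [(([711], ()), 9)]
= [(([711], ()), 9), (([702], ()), 9), (([711], ()), 9)]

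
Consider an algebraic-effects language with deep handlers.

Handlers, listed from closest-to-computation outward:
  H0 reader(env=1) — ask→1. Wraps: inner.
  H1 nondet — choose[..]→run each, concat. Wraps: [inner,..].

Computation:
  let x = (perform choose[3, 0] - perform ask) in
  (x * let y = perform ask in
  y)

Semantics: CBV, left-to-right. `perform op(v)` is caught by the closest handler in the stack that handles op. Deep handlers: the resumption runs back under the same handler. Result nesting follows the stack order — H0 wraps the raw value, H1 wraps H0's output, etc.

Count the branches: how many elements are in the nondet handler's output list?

Answer: 2

Working:
choose[3, 0] @ H1
  branch[0] choose=3:
    ask @ H0 ⇒ 1
    ask @ H0 ⇒ 1
    H0 returns 2
    H1 returns [2]
  branch[1] choose=0:
    ask @ H0 ⇒ 1
    ask @ H0 ⇒ 1
    H0 returns -1
    H1 returns [-1]
= [2, -1]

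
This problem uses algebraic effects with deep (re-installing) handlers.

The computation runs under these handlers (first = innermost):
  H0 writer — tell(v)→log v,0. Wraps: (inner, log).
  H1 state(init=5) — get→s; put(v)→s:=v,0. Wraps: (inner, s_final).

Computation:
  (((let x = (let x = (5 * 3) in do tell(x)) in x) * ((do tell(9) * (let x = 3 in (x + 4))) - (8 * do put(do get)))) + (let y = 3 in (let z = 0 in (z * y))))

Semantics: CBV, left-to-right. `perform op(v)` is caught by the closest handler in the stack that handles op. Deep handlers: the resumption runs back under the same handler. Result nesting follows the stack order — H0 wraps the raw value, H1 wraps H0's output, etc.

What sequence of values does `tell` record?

Evaluation trace:
tell(15) @ H0 ⇒ log+=15
tell(9) @ H0 ⇒ log+=9
get @ H1 ⇒ 5
put(5) @ H1 ⇒ s:=5
H0 returns (0, (15, 9))
H1 returns ((0, (15, 9)), 5)
= ((0, (15, 9)), 5)

Answer: (15, 9)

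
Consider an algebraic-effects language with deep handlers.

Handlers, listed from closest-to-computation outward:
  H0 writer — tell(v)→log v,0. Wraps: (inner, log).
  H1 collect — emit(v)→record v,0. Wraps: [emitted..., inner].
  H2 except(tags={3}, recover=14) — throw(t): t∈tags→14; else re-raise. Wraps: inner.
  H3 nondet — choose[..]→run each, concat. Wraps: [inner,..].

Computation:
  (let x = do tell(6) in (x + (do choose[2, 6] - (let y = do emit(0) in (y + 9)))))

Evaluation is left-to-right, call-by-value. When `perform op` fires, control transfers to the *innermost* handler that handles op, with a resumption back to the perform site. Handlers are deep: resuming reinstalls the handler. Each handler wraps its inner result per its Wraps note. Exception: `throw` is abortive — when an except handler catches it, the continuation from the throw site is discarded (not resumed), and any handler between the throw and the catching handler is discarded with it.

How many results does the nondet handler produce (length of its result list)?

Answer: 2

Evaluation trace:
tell(6) @ H0 ⇒ log+=6
choose[2, 6] @ H3
  branch[0] choose=2:
    emit(0) @ H1 ⇒ out+=0
    H0 returns (-7, (6))
    H1 returns [0, (-7, (6))]
    H2 returns [0, (-7, (6))]
    H3 returns [[0, (-7, (6))]]
  branch[1] choose=6:
    emit(0) @ H1 ⇒ out+=0
    H0 returns (-3, (6))
    H1 returns [0, (-3, (6))]
    H2 returns [0, (-3, (6))]
    H3 returns [[0, (-3, (6))]]
= [[0, (-7, (6))], [0, (-3, (6))]]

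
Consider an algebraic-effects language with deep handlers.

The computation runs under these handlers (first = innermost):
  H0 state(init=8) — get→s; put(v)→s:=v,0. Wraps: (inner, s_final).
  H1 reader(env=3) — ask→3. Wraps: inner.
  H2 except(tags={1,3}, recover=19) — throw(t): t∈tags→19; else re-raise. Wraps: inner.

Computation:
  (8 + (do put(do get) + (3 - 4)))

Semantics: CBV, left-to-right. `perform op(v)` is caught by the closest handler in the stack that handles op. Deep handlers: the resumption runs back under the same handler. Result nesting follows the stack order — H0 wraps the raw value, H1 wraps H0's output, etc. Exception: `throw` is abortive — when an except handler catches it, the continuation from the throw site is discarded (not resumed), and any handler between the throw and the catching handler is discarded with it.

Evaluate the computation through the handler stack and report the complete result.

Evaluation trace:
get @ H0 ⇒ 8
put(8) @ H0 ⇒ s:=8
H0 returns (7, 8)
H1 returns (7, 8)
H2 returns (7, 8)
= (7, 8)

Answer: (7, 8)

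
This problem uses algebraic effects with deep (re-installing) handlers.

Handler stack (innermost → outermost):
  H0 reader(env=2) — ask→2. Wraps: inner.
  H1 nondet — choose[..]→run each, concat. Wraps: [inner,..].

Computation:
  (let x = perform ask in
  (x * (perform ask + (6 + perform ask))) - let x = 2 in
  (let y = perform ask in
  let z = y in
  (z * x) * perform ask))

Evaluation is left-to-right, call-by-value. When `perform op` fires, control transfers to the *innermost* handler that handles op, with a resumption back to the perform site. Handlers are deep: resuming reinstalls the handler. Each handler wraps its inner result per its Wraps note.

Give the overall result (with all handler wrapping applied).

Answer: [12]

Working:
ask @ H0 ⇒ 2
ask @ H0 ⇒ 2
ask @ H0 ⇒ 2
ask @ H0 ⇒ 2
ask @ H0 ⇒ 2
H0 returns 12
H1 returns [12]
= [12]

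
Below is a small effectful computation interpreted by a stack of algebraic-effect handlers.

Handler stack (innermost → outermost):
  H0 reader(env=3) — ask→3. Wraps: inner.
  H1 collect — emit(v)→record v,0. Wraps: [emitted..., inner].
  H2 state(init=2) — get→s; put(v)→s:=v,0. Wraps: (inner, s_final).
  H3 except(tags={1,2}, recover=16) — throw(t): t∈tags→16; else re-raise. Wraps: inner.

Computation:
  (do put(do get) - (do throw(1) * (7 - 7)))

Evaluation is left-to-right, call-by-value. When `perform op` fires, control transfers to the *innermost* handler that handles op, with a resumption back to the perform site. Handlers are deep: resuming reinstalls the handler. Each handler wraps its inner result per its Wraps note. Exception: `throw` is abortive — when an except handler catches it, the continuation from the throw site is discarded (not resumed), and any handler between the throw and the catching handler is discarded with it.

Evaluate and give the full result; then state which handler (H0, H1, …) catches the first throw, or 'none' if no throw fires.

Working:
get @ H2 ⇒ 2
put(2) @ H2 ⇒ s:=2
throw(1) @ H3 caught ⇒ 16
= 16

Answer: 16 ; first throw caught by: H3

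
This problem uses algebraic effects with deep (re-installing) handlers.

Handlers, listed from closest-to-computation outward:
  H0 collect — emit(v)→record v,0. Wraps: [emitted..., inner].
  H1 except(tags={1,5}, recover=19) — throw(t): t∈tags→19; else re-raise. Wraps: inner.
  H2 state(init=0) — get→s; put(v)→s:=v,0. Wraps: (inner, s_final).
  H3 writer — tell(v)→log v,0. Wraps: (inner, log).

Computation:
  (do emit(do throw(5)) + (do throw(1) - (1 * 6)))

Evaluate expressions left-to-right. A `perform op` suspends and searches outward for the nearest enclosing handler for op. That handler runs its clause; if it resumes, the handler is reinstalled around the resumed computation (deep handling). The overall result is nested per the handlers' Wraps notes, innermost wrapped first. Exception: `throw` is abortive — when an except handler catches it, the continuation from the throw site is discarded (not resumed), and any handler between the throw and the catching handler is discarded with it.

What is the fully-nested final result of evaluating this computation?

Answer: ((19, 0), ())

Step-by-step:
throw(5) @ H1 caught ⇒ 19
H2 returns (19, 0)
H3 returns ((19, 0), ())
= ((19, 0), ())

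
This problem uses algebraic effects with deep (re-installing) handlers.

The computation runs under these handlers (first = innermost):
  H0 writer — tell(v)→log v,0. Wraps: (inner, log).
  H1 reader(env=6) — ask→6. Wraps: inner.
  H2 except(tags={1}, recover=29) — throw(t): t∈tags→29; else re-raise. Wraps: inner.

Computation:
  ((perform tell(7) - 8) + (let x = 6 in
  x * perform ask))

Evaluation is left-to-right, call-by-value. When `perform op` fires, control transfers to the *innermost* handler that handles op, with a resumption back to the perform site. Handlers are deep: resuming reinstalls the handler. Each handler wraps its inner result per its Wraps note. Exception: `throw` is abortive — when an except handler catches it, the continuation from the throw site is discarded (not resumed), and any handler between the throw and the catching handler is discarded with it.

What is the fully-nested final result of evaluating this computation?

Evaluation trace:
tell(7) @ H0 ⇒ log+=7
ask @ H1 ⇒ 6
H0 returns (28, (7))
H1 returns (28, (7))
H2 returns (28, (7))
= (28, (7))

Answer: (28, (7))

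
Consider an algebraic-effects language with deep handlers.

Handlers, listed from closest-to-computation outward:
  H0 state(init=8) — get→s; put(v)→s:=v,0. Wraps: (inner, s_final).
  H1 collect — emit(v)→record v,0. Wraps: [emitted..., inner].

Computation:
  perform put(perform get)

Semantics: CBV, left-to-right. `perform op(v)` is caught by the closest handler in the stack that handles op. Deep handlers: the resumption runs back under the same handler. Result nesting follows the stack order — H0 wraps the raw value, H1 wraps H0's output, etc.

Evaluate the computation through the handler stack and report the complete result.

Answer: [(0, 8)]

Evaluation trace:
get @ H0 ⇒ 8
put(8) @ H0 ⇒ s:=8
H0 returns (0, 8)
H1 returns [(0, 8)]
= [(0, 8)]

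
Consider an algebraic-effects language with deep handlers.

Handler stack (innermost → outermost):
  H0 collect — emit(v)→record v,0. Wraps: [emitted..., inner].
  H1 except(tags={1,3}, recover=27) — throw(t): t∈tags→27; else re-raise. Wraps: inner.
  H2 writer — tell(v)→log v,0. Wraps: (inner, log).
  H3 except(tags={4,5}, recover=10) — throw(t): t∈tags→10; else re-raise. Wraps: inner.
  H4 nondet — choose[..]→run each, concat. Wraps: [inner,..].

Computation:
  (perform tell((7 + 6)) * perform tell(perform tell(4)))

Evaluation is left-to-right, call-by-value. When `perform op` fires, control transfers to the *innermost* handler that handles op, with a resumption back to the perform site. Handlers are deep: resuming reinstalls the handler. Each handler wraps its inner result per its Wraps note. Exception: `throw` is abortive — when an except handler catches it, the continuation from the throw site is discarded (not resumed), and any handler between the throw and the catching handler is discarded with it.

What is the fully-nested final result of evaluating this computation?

Answer: [([0], (13, 4, 0))]

Working:
tell(13) @ H2 ⇒ log+=13
tell(4) @ H2 ⇒ log+=4
tell(0) @ H2 ⇒ log+=0
H0 returns [0]
H1 returns [0]
H2 returns ([0], (13, 4, 0))
H3 returns ([0], (13, 4, 0))
H4 returns [([0], (13, 4, 0))]
= [([0], (13, 4, 0))]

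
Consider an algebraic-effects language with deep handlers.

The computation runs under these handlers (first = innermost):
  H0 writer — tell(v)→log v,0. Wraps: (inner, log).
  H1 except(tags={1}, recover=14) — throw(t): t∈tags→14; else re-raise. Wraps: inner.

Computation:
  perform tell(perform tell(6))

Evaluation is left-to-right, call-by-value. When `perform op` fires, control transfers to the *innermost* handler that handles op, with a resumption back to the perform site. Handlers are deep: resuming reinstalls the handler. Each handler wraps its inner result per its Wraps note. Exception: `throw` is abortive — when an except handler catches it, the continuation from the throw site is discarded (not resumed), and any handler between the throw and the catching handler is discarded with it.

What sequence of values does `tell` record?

Step-by-step:
tell(6) @ H0 ⇒ log+=6
tell(0) @ H0 ⇒ log+=0
H0 returns (0, (6, 0))
H1 returns (0, (6, 0))
= (0, (6, 0))

Answer: (6, 0)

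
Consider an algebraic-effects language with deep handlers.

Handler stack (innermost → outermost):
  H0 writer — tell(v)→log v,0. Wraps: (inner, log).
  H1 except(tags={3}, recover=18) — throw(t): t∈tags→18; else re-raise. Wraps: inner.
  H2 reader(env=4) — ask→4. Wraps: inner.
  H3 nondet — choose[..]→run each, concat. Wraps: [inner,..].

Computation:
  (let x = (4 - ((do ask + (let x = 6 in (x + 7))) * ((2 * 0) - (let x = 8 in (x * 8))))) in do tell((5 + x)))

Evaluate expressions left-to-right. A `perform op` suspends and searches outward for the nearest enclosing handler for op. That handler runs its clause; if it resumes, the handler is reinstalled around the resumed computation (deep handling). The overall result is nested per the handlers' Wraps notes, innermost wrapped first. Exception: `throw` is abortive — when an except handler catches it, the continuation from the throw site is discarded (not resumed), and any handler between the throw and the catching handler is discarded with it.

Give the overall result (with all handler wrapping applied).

Evaluation trace:
ask @ H2 ⇒ 4
tell(1097) @ H0 ⇒ log+=1097
H0 returns (0, (1097))
H1 returns (0, (1097))
H2 returns (0, (1097))
H3 returns [(0, (1097))]
= [(0, (1097))]

Answer: [(0, (1097))]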